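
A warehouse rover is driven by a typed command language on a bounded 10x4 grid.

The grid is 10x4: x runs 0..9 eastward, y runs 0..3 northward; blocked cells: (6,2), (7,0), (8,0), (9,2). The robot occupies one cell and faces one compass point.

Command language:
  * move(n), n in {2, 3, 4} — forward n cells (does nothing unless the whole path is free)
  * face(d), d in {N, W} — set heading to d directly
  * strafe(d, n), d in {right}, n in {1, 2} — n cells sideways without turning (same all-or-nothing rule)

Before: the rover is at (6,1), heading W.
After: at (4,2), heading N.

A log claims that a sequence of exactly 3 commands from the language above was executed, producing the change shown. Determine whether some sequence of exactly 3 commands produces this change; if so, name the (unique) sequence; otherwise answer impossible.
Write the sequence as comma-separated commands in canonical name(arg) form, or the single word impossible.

move(2), strafe(right, 1), face(N)

key: cell and facing (now N) both changed — the 3 commands mix motion and turning
from: at (6,1), heading W
1. move(2) → at (4,1), heading W
2. strafe(right, 1) → at (4,2), heading W
3. face(N) → at (4,2), heading N
no rival 3-sequence matches.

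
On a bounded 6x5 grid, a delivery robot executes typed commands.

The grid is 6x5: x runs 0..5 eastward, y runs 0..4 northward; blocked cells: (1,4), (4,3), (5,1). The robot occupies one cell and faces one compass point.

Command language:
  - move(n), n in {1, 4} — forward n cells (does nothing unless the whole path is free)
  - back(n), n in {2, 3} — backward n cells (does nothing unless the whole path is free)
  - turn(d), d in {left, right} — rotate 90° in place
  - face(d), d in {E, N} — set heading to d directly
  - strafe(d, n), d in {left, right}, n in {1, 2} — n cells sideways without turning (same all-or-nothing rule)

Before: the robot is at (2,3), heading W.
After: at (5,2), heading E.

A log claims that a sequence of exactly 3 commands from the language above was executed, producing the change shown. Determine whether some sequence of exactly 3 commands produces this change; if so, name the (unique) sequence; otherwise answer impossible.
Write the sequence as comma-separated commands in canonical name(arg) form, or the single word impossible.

strafe(left, 1), back(3), face(E)

key: cell and facing (now E) both changed — the 3 commands mix motion and turning
t0: at (2,3), heading W
t=1 strafe(left, 1) ⇒ at (2,2), heading W
t=2 back(3) ⇒ at (5,2), heading W
t=3 face(E) ⇒ at (5,2), heading E
uniquely the one of 1728 3-step routes that fits.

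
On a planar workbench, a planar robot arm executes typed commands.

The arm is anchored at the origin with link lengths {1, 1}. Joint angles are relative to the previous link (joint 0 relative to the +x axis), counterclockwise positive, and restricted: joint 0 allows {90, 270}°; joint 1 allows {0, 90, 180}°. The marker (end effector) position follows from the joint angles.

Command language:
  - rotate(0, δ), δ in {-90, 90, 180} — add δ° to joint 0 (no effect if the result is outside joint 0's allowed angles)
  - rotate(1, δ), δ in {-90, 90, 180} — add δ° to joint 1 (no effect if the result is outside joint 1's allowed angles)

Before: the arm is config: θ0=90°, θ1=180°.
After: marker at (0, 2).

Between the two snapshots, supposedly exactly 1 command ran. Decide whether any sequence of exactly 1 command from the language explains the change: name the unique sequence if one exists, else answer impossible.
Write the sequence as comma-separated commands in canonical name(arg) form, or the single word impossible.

start: config: θ0=90°, θ1=180°
t=1 rotate(1, 180) ⇒ config: θ0=90°, θ1=0°
no other 1-command option fits: unique.

rotate(1, 180)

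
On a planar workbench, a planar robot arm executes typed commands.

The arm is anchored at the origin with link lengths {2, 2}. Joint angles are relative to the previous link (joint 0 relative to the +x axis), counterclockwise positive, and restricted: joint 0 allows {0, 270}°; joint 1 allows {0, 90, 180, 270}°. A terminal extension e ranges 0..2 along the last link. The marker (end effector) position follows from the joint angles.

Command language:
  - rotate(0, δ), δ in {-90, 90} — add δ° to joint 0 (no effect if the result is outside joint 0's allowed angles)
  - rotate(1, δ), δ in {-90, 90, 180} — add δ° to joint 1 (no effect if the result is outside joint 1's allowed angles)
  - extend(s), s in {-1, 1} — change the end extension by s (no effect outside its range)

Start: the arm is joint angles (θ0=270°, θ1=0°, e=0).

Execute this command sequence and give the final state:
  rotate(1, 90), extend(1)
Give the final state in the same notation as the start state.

joint angles (θ0=270°, θ1=90°, e=1)

start: joint angles (θ0=270°, θ1=0°, e=0)
1. rotate(1, 90) → joint angles (θ0=270°, θ1=90°, e=0)
2. extend(1) → joint angles (θ0=270°, θ1=90°, e=1)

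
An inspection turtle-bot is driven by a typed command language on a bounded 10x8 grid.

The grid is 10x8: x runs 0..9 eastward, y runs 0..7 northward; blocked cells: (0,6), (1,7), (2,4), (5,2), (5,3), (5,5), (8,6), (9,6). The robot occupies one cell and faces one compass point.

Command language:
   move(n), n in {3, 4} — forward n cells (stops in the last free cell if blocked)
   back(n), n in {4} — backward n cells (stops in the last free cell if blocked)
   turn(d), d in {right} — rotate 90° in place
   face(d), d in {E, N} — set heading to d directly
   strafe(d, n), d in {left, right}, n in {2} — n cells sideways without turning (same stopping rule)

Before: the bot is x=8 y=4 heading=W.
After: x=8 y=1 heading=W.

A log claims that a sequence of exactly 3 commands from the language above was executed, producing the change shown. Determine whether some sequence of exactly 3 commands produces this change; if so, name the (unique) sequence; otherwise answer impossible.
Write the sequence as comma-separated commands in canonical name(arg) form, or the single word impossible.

key: strafe(right, 2) is stopped early by the blocked cell at (8,6)
begin: x=8 y=4 heading=W
1. strafe(right, 2) → x=8 y=5 heading=W
2. strafe(left, 2) → x=8 y=3 heading=W
3. strafe(left, 2) → x=8 y=1 heading=W
no other 3-command option fits: unique.

strafe(right, 2), strafe(left, 2), strafe(left, 2)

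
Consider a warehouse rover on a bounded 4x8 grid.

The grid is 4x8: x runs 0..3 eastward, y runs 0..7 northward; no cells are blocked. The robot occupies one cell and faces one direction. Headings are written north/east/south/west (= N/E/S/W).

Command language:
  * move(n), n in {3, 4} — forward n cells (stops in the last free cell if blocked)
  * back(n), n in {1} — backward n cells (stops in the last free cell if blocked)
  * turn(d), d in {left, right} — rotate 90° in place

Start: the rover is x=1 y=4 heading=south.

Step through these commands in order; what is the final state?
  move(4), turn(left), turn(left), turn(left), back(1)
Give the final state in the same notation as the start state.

x=2 y=0 heading=west

begin: x=1 y=4 heading=south
1. move(4) → x=1 y=0 heading=south
2. turn(left) → x=1 y=0 heading=east
3. turn(left) → x=1 y=0 heading=north
4. turn(left) → x=1 y=0 heading=west
5. back(1) → x=2 y=0 heading=west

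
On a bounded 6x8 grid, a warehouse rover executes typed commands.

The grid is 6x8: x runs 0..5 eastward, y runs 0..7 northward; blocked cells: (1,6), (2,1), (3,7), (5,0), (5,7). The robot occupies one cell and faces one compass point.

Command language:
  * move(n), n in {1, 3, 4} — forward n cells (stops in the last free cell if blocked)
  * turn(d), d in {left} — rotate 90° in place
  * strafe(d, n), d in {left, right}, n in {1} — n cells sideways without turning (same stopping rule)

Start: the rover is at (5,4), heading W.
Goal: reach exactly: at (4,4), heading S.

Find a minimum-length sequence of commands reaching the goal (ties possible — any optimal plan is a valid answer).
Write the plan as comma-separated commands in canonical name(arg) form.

from: at (5,4), heading W
[1] after turn(left): at (5,4), heading S
[2] after strafe(right, 1): at (4,4), heading S
no 1-step plan works, so 2 is optimal.

turn(left), strafe(right, 1)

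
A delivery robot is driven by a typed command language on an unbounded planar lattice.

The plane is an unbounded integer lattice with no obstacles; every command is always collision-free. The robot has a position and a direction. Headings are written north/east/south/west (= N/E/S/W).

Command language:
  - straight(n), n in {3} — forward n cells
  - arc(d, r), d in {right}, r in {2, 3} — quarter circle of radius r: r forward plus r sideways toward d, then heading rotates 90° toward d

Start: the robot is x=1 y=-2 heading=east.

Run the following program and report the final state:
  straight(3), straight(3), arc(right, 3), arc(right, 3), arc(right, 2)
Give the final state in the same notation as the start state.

start: x=1 y=-2 heading=east
1. straight(3) → x=4 y=-2 heading=east
2. straight(3) → x=7 y=-2 heading=east
3. arc(right, 3) → x=10 y=-5 heading=south
4. arc(right, 3) → x=7 y=-8 heading=west
5. arc(right, 2) → x=5 y=-6 heading=north

x=5 y=-6 heading=north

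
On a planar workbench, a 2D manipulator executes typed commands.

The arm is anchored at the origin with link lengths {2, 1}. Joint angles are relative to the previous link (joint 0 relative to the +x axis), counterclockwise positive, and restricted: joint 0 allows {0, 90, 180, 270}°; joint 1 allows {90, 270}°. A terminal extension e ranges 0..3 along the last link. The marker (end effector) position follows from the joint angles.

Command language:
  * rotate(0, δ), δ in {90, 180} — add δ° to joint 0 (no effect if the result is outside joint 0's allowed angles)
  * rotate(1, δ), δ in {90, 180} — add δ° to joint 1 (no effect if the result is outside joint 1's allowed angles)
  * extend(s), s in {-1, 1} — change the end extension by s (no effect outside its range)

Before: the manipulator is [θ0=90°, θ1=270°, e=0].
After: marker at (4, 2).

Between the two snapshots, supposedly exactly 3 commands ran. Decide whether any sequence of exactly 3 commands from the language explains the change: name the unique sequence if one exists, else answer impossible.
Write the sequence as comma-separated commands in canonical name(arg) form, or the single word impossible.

extend(1), extend(1), extend(1)

start: [θ0=90°, θ1=270°, e=0]
[1] after extend(1): [θ0=90°, θ1=270°, e=1]
[2] after extend(1): [θ0=90°, θ1=270°, e=2]
[3] after extend(1): [θ0=90°, θ1=270°, e=3]
no rival 3-sequence matches.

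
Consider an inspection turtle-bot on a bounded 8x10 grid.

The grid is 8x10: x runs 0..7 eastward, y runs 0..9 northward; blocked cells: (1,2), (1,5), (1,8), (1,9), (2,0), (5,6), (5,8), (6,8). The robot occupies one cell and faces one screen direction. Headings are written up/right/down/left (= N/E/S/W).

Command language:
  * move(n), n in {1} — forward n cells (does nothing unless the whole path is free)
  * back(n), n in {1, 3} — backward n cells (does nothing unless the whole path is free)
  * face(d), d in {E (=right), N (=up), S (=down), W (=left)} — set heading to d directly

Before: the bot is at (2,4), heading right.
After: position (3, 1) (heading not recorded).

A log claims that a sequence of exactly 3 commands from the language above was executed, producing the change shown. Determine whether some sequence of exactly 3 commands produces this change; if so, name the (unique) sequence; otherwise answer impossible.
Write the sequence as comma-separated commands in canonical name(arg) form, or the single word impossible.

move(1), face(N), back(3)

key: running back(3) before move(1) would end elsewhere — order is forced
start: at (2,4), heading right
[1] after move(1): at (3,4), heading right
[2] after face(N): at (3,4), heading up
[3] after back(3): at (3,1), heading up
uniquely the one of 343 3-step routes that fits.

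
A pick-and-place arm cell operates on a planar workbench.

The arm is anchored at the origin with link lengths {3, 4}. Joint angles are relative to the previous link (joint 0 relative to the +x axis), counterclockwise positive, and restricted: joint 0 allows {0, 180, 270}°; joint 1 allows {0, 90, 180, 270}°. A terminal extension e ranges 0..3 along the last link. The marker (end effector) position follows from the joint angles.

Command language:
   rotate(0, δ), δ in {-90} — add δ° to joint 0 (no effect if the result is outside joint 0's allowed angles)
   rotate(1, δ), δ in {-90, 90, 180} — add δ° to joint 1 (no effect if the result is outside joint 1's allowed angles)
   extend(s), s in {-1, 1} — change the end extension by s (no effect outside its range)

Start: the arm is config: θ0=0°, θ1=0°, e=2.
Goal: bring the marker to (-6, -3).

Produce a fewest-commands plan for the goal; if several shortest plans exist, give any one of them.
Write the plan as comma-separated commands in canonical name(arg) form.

from: config: θ0=0°, θ1=0°, e=2
[1] after rotate(0, -90): config: θ0=270°, θ1=0°, e=2
[2] after rotate(1, -90): config: θ0=270°, θ1=270°, e=2
no 1-step plan works, so 2 is optimal.

rotate(0, -90), rotate(1, -90)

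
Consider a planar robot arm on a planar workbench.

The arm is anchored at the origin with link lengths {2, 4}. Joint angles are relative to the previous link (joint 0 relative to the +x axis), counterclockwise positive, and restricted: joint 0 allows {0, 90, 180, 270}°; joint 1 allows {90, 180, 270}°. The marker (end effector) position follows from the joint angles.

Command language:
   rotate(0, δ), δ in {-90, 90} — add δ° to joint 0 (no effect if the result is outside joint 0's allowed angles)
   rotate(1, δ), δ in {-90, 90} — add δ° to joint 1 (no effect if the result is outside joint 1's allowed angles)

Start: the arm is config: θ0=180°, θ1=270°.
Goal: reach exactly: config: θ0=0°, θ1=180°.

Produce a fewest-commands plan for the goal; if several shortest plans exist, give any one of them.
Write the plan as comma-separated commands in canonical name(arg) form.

t0: config: θ0=180°, θ1=270°
1. rotate(0, -90) → config: θ0=90°, θ1=270°
2. rotate(0, -90) → config: θ0=0°, θ1=270°
3. rotate(1, -90) → config: θ0=0°, θ1=180°
minimal: 3 command(s), checked below 3.

rotate(0, -90), rotate(0, -90), rotate(1, -90)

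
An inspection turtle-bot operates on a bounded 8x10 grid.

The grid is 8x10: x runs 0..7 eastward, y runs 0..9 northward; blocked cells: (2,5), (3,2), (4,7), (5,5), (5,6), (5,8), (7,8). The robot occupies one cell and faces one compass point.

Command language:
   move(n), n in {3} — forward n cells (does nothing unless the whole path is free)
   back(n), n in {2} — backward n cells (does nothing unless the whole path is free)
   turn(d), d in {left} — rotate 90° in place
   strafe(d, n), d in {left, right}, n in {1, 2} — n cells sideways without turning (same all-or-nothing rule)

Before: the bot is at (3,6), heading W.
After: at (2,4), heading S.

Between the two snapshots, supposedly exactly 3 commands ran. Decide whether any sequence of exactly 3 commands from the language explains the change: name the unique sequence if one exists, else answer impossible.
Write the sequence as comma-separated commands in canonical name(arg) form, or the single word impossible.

strafe(left, 2), turn(left), strafe(right, 1)

key: running strafe(right, 1) before strafe(left, 2) would end elsewhere — order is forced
begin: at (3,6), heading W
1. strafe(left, 2) → at (3,4), heading W
2. turn(left) → at (3,4), heading S
3. strafe(right, 1) → at (2,4), heading S
no rival 3-sequence matches.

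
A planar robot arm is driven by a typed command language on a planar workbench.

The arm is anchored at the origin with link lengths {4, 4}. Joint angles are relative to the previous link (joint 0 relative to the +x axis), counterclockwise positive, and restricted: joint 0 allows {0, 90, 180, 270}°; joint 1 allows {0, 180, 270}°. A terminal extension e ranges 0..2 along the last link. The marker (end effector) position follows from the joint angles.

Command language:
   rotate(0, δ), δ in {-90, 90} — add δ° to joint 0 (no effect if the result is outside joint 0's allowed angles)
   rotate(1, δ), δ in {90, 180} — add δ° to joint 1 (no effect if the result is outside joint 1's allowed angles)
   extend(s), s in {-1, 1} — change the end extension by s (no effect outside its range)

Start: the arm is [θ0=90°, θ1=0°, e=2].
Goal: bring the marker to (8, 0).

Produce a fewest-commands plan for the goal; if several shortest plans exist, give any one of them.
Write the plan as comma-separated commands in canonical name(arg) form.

start: [θ0=90°, θ1=0°, e=2]
step 1 (extend(-1)): [θ0=90°, θ1=0°, e=1]
step 2 (extend(-1)): [θ0=90°, θ1=0°, e=0]
step 3 (rotate(0, -90)): [θ0=0°, θ1=0°, e=0]
no 2-step plan works, so 3 is optimal.

extend(-1), extend(-1), rotate(0, -90)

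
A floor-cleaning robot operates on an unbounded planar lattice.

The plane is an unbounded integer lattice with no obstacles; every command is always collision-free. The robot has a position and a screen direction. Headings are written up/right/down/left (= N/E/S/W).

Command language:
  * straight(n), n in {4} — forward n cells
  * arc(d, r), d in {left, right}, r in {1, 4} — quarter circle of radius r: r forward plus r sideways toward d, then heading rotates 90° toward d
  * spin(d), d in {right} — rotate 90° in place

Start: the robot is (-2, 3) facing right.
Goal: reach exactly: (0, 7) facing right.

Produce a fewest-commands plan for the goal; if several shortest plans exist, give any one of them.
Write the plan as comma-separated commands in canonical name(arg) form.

spin(right), arc(right, 1), arc(right, 1), arc(right, 4)

t0: (-2, 3) facing right
[1] after spin(right): (-2, 3) facing down
[2] after arc(right, 1): (-3, 2) facing left
[3] after arc(right, 1): (-4, 3) facing up
[4] after arc(right, 4): (0, 7) facing right
shorter routes all fall short; 4 is best.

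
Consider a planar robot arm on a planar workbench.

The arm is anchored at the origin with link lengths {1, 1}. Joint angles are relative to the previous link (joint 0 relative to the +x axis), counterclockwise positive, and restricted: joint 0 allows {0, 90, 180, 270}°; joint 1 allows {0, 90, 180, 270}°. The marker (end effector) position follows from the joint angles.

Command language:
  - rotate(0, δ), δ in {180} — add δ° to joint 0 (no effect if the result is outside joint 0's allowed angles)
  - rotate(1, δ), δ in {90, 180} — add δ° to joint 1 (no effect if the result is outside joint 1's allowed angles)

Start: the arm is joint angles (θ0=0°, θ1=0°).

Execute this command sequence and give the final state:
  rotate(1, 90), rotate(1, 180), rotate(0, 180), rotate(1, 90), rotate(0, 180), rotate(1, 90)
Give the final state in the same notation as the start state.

joint angles (θ0=0°, θ1=90°)

start: joint angles (θ0=0°, θ1=0°)
step 1 (rotate(1, 90)): joint angles (θ0=0°, θ1=90°)
step 2 (rotate(1, 180)): joint angles (θ0=0°, θ1=270°)
step 3 (rotate(0, 180)): joint angles (θ0=180°, θ1=270°)
step 4 (rotate(1, 90)): joint angles (θ0=180°, θ1=0°)
step 5 (rotate(0, 180)): joint angles (θ0=0°, θ1=0°)
step 6 (rotate(1, 90)): joint angles (θ0=0°, θ1=90°)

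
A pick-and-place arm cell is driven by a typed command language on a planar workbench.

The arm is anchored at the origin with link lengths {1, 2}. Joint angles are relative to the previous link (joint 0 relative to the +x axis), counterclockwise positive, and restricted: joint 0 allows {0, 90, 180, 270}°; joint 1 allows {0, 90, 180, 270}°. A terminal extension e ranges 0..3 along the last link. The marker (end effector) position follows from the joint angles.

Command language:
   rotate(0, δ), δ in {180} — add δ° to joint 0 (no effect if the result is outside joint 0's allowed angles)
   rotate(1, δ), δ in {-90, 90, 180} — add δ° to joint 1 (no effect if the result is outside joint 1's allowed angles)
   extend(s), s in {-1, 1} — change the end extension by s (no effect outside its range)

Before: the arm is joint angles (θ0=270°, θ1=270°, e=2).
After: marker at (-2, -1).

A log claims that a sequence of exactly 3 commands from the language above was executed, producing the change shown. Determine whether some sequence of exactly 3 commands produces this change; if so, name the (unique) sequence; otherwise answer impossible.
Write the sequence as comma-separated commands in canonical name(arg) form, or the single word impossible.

start: joint angles (θ0=270°, θ1=270°, e=2)
t=1 extend(-1) ⇒ joint angles (θ0=270°, θ1=270°, e=1)
t=2 extend(-1) ⇒ joint angles (θ0=270°, θ1=270°, e=0)
t=3 extend(-1) ⇒ joint angles (θ0=270°, θ1=270°, e=0)
no other 3-command option fits: unique.

extend(-1), extend(-1), extend(-1)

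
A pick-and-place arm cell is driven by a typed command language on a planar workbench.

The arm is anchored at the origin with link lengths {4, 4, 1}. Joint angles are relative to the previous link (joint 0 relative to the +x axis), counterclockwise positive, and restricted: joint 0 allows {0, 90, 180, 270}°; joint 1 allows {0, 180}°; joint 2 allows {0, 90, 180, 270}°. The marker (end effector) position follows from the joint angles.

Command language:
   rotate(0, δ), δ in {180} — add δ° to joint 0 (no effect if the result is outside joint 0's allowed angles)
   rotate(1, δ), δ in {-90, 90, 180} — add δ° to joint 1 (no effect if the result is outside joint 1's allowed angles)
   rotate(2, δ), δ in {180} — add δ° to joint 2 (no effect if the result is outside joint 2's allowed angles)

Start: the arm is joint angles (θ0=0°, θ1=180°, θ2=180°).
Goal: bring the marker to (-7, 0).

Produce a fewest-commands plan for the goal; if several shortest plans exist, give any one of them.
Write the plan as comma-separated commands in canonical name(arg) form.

start: joint angles (θ0=0°, θ1=180°, θ2=180°)
1. rotate(0, 180) → joint angles (θ0=180°, θ1=180°, θ2=180°)
2. rotate(1, 180) → joint angles (θ0=180°, θ1=0°, θ2=180°)
minimal: 2 command(s), checked below 2.

rotate(0, 180), rotate(1, 180)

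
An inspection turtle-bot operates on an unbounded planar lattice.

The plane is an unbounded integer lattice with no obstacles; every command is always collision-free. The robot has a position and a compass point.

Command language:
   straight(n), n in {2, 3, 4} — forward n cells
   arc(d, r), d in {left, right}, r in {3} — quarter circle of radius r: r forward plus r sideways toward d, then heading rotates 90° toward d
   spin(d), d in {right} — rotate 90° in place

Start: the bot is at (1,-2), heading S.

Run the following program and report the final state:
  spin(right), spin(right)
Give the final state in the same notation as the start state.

at (1,-2), heading N

begin: at (1,-2), heading S
[1] after spin(right): at (1,-2), heading W
[2] after spin(right): at (1,-2), heading N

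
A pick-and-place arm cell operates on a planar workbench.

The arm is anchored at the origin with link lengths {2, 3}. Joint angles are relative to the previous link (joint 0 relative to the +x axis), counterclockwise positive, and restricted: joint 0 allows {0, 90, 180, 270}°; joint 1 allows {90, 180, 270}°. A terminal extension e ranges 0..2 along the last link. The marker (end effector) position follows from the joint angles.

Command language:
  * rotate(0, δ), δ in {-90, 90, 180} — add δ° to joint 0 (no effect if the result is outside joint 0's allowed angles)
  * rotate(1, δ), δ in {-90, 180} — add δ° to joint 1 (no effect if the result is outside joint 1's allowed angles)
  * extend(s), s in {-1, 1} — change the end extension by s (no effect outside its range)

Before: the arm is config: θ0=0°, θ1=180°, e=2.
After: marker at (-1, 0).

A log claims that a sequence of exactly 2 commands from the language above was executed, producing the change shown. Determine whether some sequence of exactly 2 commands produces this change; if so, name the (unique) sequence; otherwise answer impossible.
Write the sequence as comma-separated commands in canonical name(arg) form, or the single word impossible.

initial: config: θ0=0°, θ1=180°, e=2
t=1 extend(-1) ⇒ config: θ0=0°, θ1=180°, e=1
t=2 extend(-1) ⇒ config: θ0=0°, θ1=180°, e=0
no rival 2-sequence matches.

extend(-1), extend(-1)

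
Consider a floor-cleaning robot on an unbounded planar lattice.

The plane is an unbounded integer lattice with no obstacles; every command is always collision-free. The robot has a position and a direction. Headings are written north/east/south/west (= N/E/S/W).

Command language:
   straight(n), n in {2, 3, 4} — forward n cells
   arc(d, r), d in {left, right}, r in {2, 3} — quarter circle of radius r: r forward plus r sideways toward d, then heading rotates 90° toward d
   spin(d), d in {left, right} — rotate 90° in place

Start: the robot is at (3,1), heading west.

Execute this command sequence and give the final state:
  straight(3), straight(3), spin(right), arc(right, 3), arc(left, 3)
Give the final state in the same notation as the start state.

t0: at (3,1), heading west
1. straight(3) → at (0,1), heading west
2. straight(3) → at (-3,1), heading west
3. spin(right) → at (-3,1), heading north
4. arc(right, 3) → at (0,4), heading east
5. arc(left, 3) → at (3,7), heading north

at (3,7), heading north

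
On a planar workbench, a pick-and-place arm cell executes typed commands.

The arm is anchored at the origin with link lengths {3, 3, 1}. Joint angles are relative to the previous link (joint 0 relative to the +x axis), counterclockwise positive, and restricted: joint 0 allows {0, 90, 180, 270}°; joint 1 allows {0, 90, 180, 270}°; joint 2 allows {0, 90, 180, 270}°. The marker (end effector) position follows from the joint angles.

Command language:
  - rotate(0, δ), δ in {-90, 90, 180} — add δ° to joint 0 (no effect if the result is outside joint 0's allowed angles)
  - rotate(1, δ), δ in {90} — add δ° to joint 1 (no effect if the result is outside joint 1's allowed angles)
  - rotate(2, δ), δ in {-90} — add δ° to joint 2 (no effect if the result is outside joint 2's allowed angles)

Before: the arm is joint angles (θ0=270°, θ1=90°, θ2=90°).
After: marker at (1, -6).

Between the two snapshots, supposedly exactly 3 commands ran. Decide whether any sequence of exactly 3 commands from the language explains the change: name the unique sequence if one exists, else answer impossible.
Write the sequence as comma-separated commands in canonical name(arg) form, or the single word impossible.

rotate(1, 90), rotate(1, 90), rotate(1, 90)

t0: joint angles (θ0=270°, θ1=90°, θ2=90°)
1. rotate(1, 90) → joint angles (θ0=270°, θ1=180°, θ2=90°)
2. rotate(1, 90) → joint angles (θ0=270°, θ1=270°, θ2=90°)
3. rotate(1, 90) → joint angles (θ0=270°, θ1=0°, θ2=90°)
uniquely the one of 125 3-step routes that fits.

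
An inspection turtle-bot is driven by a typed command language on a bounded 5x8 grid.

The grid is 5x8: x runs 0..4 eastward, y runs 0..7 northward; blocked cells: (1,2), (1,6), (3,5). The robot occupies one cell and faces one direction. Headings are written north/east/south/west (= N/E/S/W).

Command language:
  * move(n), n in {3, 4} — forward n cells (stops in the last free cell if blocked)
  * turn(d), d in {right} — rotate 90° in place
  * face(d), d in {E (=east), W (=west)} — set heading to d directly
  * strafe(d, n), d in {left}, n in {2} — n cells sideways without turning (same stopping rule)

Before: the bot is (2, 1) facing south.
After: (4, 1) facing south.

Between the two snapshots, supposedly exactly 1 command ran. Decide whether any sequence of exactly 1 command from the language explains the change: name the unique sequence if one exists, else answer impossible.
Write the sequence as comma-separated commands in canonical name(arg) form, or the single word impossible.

key: heading stays S — the single command does not turn
t0: (2, 1) facing south
1. strafe(left, 2) → (4, 1) facing south
all 6 alternatives checked — unique.

strafe(left, 2)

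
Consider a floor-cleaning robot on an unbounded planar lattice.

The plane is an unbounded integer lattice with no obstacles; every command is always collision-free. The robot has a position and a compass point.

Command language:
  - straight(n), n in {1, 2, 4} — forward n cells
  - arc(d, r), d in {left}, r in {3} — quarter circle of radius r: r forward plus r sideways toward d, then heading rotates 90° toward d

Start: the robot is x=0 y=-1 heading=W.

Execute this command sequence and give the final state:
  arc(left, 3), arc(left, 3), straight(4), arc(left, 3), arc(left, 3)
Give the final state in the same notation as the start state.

x=4 y=-1 heading=W

start: x=0 y=-1 heading=W
[1] after arc(left, 3): x=-3 y=-4 heading=S
[2] after arc(left, 3): x=0 y=-7 heading=E
[3] after straight(4): x=4 y=-7 heading=E
[4] after arc(left, 3): x=7 y=-4 heading=N
[5] after arc(left, 3): x=4 y=-1 heading=W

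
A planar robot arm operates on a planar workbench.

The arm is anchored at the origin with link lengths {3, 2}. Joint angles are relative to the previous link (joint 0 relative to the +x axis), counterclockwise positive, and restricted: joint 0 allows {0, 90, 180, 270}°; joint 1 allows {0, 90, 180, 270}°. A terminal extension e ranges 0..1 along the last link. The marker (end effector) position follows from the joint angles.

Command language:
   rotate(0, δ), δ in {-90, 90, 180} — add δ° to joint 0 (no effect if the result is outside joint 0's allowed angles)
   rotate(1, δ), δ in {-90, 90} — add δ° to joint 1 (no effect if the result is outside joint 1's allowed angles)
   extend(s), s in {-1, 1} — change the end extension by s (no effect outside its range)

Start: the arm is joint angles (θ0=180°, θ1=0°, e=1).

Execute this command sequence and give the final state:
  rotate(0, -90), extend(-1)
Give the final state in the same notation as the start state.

joint angles (θ0=90°, θ1=0°, e=0)

begin: joint angles (θ0=180°, θ1=0°, e=1)
step 1 (rotate(0, -90)): joint angles (θ0=90°, θ1=0°, e=1)
step 2 (extend(-1)): joint angles (θ0=90°, θ1=0°, e=0)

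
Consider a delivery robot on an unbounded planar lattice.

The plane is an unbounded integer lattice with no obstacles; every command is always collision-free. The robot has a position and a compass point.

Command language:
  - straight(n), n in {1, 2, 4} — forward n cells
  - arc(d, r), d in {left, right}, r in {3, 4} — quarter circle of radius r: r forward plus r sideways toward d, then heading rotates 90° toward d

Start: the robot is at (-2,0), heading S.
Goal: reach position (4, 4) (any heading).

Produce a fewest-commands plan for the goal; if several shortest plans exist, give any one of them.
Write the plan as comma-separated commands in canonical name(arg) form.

arc(left, 3), arc(left, 3), straight(4)

start: at (-2,0), heading S
[1] after arc(left, 3): at (1,-3), heading E
[2] after arc(left, 3): at (4,0), heading N
[3] after straight(4): at (4,4), heading N
shorter routes all fall short; 3 is best.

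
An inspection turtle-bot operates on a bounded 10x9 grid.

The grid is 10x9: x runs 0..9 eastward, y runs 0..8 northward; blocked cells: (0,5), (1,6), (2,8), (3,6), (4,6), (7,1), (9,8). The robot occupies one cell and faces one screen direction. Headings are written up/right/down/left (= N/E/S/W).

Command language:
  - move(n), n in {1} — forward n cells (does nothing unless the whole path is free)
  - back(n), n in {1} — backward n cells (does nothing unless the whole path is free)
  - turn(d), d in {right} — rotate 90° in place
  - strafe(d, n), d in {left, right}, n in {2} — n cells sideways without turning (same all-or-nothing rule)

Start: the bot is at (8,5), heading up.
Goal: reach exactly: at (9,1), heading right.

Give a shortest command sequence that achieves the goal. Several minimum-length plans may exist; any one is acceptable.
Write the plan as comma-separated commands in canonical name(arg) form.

turn(right), move(1), strafe(right, 2), strafe(right, 2)

begin: at (8,5), heading up
step 1 (turn(right)): at (8,5), heading right
step 2 (move(1)): at (9,5), heading right
step 3 (strafe(right, 2)): at (9,3), heading right
step 4 (strafe(right, 2)): at (9,1), heading right
nothing shorter than 4 reaches the goal.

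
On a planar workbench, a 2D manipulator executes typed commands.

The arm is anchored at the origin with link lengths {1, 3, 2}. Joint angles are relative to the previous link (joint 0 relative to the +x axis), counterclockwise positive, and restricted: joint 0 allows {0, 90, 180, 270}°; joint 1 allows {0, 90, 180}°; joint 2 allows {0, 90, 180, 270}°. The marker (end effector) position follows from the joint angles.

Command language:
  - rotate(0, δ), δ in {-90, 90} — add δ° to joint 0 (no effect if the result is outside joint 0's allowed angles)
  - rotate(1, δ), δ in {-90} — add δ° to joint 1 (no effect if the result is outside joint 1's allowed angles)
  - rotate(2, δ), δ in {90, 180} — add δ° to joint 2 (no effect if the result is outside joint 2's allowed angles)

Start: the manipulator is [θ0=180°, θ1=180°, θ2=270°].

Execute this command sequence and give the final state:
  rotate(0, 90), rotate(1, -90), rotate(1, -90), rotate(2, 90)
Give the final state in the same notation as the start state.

[θ0=270°, θ1=0°, θ2=0°]

initial: [θ0=180°, θ1=180°, θ2=270°]
t=1 rotate(0, 90) ⇒ [θ0=270°, θ1=180°, θ2=270°]
t=2 rotate(1, -90) ⇒ [θ0=270°, θ1=90°, θ2=270°]
t=3 rotate(1, -90) ⇒ [θ0=270°, θ1=0°, θ2=270°]
t=4 rotate(2, 90) ⇒ [θ0=270°, θ1=0°, θ2=0°]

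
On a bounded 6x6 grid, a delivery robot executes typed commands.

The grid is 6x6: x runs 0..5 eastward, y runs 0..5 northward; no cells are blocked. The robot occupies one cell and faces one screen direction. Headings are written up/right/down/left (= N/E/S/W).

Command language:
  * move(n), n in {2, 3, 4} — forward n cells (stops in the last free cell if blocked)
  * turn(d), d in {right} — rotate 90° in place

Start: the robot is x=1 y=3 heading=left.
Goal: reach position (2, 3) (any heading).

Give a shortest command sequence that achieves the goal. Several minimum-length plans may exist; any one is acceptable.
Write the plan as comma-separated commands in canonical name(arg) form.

move(3), turn(right), turn(right), move(2)

t0: x=1 y=3 heading=left
1. move(3) → x=0 y=3 heading=left
2. turn(right) → x=0 y=3 heading=up
3. turn(right) → x=0 y=3 heading=right
4. move(2) → x=2 y=3 heading=right
no 3-step plan works, so 4 is optimal.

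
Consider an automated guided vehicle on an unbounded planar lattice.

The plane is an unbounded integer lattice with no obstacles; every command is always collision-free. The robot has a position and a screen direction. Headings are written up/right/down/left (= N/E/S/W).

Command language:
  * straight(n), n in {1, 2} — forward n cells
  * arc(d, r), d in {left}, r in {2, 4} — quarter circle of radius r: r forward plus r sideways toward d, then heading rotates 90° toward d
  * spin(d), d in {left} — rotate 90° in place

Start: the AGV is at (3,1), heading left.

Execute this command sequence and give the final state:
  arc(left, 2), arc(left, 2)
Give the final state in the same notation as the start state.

from: at (3,1), heading left
t=1 arc(left, 2) ⇒ at (1,-1), heading down
t=2 arc(left, 2) ⇒ at (3,-3), heading right

at (3,-3), heading right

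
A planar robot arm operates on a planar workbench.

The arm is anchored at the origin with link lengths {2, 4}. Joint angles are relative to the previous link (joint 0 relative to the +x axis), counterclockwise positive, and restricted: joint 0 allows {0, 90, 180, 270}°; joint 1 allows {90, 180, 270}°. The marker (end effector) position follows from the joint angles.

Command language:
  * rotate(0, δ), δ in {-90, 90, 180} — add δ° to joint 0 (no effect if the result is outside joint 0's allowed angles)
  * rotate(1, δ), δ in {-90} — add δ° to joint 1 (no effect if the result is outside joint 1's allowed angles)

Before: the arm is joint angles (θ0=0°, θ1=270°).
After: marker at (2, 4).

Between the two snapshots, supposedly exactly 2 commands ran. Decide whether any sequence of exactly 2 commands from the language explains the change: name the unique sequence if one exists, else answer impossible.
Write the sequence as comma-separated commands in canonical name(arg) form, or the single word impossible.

rotate(1, -90), rotate(1, -90)

t0: joint angles (θ0=0°, θ1=270°)
1. rotate(1, -90) → joint angles (θ0=0°, θ1=180°)
2. rotate(1, -90) → joint angles (θ0=0°, θ1=90°)
uniquely the one of 16 2-step routes that fits.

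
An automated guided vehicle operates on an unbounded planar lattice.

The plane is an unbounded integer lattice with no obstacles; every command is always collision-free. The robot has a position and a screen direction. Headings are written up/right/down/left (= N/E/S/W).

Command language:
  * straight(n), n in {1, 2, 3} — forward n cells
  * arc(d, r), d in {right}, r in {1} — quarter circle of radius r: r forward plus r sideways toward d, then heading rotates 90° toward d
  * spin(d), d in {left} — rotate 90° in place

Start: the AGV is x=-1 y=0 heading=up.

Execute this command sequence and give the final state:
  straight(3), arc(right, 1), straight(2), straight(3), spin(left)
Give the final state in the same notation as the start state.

from: x=-1 y=0 heading=up
step 1 (straight(3)): x=-1 y=3 heading=up
step 2 (arc(right, 1)): x=0 y=4 heading=right
step 3 (straight(2)): x=2 y=4 heading=right
step 4 (straight(3)): x=5 y=4 heading=right
step 5 (spin(left)): x=5 y=4 heading=up

x=5 y=4 heading=up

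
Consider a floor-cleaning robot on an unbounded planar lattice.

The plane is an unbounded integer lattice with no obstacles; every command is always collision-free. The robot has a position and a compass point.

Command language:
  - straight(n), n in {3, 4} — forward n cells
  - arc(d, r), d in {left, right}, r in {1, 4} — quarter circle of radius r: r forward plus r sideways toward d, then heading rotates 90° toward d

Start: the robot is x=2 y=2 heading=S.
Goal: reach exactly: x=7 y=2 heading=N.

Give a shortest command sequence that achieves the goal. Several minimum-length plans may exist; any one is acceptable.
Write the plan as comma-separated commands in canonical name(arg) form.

arc(left, 4), arc(left, 1), straight(3)

start: x=2 y=2 heading=S
[1] after arc(left, 4): x=6 y=-2 heading=E
[2] after arc(left, 1): x=7 y=-1 heading=N
[3] after straight(3): x=7 y=2 heading=N
minimal: 3 command(s), checked below 3.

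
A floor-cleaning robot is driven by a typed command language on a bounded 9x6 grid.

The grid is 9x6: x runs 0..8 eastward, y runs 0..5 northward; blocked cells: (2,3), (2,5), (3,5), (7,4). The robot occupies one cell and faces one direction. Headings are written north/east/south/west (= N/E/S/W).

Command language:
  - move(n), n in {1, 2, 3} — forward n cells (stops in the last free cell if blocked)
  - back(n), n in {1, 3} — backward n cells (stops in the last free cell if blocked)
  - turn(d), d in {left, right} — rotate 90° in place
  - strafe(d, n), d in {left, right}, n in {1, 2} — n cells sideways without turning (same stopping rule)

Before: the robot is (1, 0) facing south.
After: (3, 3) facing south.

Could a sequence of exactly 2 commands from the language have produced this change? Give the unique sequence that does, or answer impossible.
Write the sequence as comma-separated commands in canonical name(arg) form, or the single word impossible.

key: still facing S at the end — nothing in the sequence rotates
from: (1, 0) facing south
[1] after strafe(left, 2): (3, 0) facing south
[2] after back(3): (3, 3) facing south
no other 2-command option fits: unique.

strafe(left, 2), back(3)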